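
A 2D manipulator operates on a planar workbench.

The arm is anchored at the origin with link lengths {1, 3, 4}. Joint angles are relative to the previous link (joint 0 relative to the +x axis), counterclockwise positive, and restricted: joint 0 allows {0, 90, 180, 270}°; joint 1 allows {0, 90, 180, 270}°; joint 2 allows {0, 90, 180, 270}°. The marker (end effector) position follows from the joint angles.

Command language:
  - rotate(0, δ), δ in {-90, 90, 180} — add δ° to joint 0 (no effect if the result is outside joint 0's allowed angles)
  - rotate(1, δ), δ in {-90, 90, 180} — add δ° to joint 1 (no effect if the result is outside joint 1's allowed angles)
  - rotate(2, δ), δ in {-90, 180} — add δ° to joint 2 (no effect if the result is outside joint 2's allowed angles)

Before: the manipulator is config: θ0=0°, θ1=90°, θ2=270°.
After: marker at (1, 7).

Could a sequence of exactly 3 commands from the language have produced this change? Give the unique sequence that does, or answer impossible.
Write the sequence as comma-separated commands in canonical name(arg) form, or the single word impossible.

rotate(2, -90), rotate(2, -90), rotate(2, -90)

begin: config: θ0=0°, θ1=90°, θ2=270°
step 1 (rotate(2, -90)): config: θ0=0°, θ1=90°, θ2=180°
step 2 (rotate(2, -90)): config: θ0=0°, θ1=90°, θ2=90°
step 3 (rotate(2, -90)): config: θ0=0°, θ1=90°, θ2=0°
all 512 alternatives checked — unique.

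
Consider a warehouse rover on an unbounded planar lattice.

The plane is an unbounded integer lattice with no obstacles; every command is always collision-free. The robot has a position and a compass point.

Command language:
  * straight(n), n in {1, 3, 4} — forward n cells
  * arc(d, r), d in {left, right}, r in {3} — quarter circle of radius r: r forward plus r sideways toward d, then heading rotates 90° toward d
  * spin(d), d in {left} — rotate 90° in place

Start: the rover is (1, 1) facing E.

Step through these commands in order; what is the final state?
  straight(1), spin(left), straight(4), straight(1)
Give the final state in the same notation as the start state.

from: (1, 1) facing E
[1] after straight(1): (2, 1) facing E
[2] after spin(left): (2, 1) facing N
[3] after straight(4): (2, 5) facing N
[4] after straight(1): (2, 6) facing N

(2, 6) facing N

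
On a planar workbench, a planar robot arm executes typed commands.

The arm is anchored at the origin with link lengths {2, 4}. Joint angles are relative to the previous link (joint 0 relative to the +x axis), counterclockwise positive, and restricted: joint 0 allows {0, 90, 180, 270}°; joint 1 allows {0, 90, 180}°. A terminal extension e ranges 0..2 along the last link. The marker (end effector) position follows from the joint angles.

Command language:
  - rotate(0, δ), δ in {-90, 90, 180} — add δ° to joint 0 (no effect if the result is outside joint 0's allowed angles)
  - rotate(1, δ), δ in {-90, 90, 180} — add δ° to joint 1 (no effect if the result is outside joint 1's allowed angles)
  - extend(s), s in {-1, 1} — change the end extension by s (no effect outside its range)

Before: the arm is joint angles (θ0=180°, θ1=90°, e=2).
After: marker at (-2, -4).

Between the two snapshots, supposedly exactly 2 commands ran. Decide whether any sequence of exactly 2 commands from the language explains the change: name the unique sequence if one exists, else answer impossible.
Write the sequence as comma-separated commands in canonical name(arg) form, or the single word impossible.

extend(-1), extend(-1)

begin: joint angles (θ0=180°, θ1=90°, e=2)
step 1 (extend(-1)): joint angles (θ0=180°, θ1=90°, e=1)
step 2 (extend(-1)): joint angles (θ0=180°, θ1=90°, e=0)
no rival 2-sequence matches.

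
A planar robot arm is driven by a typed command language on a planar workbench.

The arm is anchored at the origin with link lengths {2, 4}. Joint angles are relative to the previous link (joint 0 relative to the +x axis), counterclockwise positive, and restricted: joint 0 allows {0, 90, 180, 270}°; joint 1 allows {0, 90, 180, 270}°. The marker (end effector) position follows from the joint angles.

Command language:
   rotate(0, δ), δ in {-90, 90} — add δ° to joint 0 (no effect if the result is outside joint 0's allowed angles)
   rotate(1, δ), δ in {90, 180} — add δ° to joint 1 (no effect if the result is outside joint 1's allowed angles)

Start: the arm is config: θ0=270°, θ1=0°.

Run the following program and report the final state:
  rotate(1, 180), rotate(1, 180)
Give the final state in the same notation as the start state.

config: θ0=270°, θ1=0°

t0: config: θ0=270°, θ1=0°
[1] after rotate(1, 180): config: θ0=270°, θ1=180°
[2] after rotate(1, 180): config: θ0=270°, θ1=0°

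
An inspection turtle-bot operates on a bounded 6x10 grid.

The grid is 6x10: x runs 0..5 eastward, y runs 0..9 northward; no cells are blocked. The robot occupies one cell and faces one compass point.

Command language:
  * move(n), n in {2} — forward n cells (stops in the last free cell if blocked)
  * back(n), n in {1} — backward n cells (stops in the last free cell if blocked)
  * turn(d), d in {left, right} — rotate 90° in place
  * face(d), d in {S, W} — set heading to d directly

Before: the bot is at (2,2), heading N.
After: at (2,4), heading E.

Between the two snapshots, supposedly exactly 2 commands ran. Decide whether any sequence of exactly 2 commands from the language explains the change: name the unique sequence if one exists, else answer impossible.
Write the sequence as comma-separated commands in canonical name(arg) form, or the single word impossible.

key: position moved to (2,4) AND the heading swung to E — translation plus rotation needed
begin: at (2,2), heading N
step 1 (move(2)): at (2,4), heading N
step 2 (turn(right)): at (2,4), heading E
no other 2-command option fits: unique.

move(2), turn(right)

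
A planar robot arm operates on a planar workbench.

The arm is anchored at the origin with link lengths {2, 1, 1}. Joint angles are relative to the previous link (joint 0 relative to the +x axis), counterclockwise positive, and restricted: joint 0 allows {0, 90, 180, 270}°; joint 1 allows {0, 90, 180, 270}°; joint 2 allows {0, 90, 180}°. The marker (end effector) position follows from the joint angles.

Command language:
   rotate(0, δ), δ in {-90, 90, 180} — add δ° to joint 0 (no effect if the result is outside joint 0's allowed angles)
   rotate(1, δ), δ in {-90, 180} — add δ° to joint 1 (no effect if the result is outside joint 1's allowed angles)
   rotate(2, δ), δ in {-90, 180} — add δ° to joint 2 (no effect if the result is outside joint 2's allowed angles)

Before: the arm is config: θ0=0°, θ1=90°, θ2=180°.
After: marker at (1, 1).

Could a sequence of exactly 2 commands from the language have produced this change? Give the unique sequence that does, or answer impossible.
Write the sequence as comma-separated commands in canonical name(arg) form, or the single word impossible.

key: running rotate(2, 180) before rotate(2, -90) would end elsewhere — order is forced
t0: config: θ0=0°, θ1=90°, θ2=180°
1. rotate(2, -90) → config: θ0=0°, θ1=90°, θ2=90°
2. rotate(2, 180) → config: θ0=0°, θ1=90°, θ2=90°
no rival 2-sequence matches.

rotate(2, -90), rotate(2, 180)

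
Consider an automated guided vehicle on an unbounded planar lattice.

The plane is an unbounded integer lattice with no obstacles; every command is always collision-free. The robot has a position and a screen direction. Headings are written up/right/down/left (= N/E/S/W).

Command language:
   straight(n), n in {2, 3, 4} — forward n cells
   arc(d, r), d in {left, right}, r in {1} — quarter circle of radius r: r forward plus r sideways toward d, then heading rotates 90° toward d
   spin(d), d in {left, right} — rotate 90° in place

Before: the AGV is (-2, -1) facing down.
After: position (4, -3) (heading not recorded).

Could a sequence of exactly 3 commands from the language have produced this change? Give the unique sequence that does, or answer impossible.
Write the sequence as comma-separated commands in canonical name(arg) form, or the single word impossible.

arc(left, 1), straight(4), arc(right, 1)

key: order matters: swapping arc(left, 1) and arc(right, 1) lands elsewhere
t0: (-2, -1) facing down
1. arc(left, 1) → (-1, -2) facing right
2. straight(4) → (3, -2) facing right
3. arc(right, 1) → (4, -3) facing down
uniquely the one of 343 3-step routes that fits.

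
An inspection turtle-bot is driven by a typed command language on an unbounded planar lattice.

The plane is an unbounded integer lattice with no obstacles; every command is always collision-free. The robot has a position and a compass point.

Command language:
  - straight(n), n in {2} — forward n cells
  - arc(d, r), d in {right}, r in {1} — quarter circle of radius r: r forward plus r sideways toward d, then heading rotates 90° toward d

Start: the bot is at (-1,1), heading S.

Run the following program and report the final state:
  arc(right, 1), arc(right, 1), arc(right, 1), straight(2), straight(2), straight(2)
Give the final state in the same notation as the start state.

t0: at (-1,1), heading S
1. arc(right, 1) → at (-2,0), heading W
2. arc(right, 1) → at (-3,1), heading N
3. arc(right, 1) → at (-2,2), heading E
4. straight(2) → at (0,2), heading E
5. straight(2) → at (2,2), heading E
6. straight(2) → at (4,2), heading E

at (4,2), heading E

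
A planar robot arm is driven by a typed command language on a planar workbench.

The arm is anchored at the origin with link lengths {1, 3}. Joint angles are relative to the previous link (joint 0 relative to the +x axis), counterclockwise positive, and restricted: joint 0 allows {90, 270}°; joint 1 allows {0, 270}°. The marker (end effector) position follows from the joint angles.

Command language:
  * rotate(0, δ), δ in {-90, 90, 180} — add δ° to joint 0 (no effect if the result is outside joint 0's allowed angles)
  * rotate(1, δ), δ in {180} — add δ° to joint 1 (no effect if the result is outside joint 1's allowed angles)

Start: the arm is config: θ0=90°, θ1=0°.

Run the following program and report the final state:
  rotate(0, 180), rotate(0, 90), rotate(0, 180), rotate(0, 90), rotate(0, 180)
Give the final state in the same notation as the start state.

begin: config: θ0=90°, θ1=0°
1. rotate(0, 180) → config: θ0=270°, θ1=0°
2. rotate(0, 90) → config: θ0=270°, θ1=0°
3. rotate(0, 180) → config: θ0=90°, θ1=0°
4. rotate(0, 90) → config: θ0=90°, θ1=0°
5. rotate(0, 180) → config: θ0=270°, θ1=0°

config: θ0=270°, θ1=0°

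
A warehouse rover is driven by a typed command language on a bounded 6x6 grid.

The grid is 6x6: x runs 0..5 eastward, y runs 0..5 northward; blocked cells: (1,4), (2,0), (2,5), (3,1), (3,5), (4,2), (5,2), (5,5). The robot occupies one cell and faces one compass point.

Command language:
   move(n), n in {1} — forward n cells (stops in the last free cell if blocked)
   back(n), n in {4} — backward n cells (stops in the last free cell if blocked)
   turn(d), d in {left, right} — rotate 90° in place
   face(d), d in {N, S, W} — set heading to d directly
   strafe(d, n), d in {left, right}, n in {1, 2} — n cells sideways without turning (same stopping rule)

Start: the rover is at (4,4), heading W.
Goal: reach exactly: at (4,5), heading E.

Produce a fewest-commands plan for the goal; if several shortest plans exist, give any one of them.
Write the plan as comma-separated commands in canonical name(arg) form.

start: at (4,4), heading W
1. turn(right) → at (4,4), heading N
2. turn(right) → at (4,4), heading E
3. strafe(left, 2) → at (4,5), heading E
nothing shorter than 3 reaches the goal.

turn(right), turn(right), strafe(left, 2)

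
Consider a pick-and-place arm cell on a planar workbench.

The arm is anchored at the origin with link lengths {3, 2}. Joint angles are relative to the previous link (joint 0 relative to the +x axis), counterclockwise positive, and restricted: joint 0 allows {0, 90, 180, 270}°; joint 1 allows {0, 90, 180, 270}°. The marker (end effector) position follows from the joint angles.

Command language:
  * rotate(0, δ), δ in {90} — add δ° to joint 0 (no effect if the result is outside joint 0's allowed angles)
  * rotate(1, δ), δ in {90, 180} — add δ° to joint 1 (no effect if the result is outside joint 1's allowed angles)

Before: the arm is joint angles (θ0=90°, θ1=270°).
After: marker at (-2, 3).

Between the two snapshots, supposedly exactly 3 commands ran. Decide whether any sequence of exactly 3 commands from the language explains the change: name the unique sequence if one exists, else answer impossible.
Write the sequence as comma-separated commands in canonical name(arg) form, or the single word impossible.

start: joint angles (θ0=90°, θ1=270°)
1. rotate(1, 180) → joint angles (θ0=90°, θ1=90°)
2. rotate(1, 180) → joint angles (θ0=90°, θ1=270°)
3. rotate(1, 180) → joint angles (θ0=90°, θ1=90°)
no rival 3-sequence matches.

rotate(1, 180), rotate(1, 180), rotate(1, 180)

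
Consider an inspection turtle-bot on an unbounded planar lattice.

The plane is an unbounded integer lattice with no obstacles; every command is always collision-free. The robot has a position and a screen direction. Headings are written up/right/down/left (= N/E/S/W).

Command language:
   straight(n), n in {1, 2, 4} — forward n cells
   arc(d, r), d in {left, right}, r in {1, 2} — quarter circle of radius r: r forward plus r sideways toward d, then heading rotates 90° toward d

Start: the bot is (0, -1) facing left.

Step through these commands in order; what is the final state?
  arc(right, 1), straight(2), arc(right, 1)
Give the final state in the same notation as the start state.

(0, 3) facing right

initial: (0, -1) facing left
1. arc(right, 1) → (-1, 0) facing up
2. straight(2) → (-1, 2) facing up
3. arc(right, 1) → (0, 3) facing right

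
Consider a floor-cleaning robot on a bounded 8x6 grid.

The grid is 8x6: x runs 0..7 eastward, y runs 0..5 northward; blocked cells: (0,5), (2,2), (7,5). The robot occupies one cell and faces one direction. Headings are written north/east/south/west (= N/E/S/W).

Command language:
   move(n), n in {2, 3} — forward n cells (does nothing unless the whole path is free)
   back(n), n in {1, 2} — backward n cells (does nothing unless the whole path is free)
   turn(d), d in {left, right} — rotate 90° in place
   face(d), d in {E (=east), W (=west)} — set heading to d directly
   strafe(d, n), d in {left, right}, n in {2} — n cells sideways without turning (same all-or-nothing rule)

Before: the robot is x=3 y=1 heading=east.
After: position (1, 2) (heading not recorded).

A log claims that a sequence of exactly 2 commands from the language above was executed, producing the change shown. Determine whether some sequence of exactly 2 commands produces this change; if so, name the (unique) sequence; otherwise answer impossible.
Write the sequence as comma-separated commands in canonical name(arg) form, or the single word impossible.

every 2-command combo misses the target.

impossible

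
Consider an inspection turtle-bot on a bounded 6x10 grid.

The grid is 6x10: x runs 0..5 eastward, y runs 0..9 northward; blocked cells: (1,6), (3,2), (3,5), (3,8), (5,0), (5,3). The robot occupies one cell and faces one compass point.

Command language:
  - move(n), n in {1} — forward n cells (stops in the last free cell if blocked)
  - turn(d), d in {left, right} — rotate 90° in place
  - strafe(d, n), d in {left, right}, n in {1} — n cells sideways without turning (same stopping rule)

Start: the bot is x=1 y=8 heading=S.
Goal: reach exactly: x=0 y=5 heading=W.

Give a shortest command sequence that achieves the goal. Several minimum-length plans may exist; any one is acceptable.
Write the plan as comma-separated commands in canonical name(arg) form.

turn(right), strafe(left, 1), move(1), strafe(left, 1), strafe(left, 1)

from: x=1 y=8 heading=S
t=1 turn(right) ⇒ x=1 y=8 heading=W
t=2 strafe(left, 1) ⇒ x=1 y=7 heading=W
t=3 move(1) ⇒ x=0 y=7 heading=W
t=4 strafe(left, 1) ⇒ x=0 y=6 heading=W
t=5 strafe(left, 1) ⇒ x=0 y=5 heading=W
minimal: 5 command(s), checked below 5.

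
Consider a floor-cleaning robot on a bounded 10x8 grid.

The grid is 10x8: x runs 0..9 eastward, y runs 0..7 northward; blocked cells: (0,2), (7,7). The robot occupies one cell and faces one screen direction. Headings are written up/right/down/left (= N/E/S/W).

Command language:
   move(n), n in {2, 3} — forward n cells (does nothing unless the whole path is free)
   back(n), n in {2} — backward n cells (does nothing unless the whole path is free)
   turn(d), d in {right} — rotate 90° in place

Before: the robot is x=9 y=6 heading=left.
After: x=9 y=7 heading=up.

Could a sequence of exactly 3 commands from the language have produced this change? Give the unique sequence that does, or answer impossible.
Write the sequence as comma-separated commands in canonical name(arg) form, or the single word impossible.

key: position moved to (9,7) AND the heading swung to N — translation plus rotation needed
initial: x=9 y=6 heading=left
t=1 turn(right) ⇒ x=9 y=6 heading=up
t=2 back(2) ⇒ x=9 y=4 heading=up
t=3 move(3) ⇒ x=9 y=7 heading=up
uniquely the one of 64 3-step routes that fits.

turn(right), back(2), move(3)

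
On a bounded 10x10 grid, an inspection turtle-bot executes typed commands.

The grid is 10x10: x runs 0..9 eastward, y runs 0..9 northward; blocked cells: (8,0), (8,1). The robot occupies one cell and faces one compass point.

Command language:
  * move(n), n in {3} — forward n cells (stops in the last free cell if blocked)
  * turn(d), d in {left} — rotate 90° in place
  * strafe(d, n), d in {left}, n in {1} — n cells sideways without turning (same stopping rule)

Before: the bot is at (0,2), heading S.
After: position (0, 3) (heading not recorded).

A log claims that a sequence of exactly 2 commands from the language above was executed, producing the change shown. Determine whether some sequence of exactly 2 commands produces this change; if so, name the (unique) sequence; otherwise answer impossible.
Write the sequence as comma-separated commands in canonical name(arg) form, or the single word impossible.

key: running strafe(left, 1) before turn(left) would end elsewhere — order is forced
from: at (0,2), heading S
t=1 turn(left) ⇒ at (0,2), heading E
t=2 strafe(left, 1) ⇒ at (0,3), heading E
no rival 2-sequence matches.

turn(left), strafe(left, 1)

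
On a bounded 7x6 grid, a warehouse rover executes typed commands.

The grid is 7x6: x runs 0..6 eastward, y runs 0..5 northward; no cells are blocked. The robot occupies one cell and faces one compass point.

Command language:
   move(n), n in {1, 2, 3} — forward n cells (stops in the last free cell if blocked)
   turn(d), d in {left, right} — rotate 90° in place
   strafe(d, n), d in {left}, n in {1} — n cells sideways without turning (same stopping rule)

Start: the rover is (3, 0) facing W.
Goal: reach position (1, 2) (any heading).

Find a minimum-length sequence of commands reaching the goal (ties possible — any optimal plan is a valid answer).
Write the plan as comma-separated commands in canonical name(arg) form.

start: (3, 0) facing W
step 1 (move(2)): (1, 0) facing W
step 2 (turn(right)): (1, 0) facing N
step 3 (move(2)): (1, 2) facing N
no 2-step plan works, so 3 is optimal.

move(2), turn(right), move(2)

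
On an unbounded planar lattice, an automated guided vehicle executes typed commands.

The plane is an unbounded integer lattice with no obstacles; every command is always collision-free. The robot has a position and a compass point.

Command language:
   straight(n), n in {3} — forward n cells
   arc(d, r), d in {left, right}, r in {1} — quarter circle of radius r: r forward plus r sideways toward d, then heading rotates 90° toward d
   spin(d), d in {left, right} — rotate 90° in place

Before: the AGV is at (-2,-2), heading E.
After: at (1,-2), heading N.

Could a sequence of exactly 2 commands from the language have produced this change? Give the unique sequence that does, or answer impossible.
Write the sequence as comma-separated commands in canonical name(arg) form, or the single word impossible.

key: order matters: swapping straight(3) and spin(left) lands elsewhere
from: at (-2,-2), heading E
[1] after straight(3): at (1,-2), heading E
[2] after spin(left): at (1,-2), heading N
no rival 2-sequence matches.

straight(3), spin(left)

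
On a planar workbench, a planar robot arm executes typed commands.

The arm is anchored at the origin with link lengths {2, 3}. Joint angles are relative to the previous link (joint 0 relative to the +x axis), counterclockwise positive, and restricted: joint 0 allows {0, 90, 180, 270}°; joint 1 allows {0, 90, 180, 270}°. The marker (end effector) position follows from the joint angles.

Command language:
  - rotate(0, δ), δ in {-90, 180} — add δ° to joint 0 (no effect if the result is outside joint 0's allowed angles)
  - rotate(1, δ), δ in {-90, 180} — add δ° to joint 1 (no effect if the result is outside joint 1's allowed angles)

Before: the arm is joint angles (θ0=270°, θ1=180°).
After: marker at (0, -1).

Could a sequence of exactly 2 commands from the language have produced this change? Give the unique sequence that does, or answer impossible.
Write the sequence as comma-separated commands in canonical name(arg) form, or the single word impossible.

start: joint angles (θ0=270°, θ1=180°)
t=1 rotate(0, -90) ⇒ joint angles (θ0=180°, θ1=180°)
t=2 rotate(0, -90) ⇒ joint angles (θ0=90°, θ1=180°)
no rival 2-sequence matches.

rotate(0, -90), rotate(0, -90)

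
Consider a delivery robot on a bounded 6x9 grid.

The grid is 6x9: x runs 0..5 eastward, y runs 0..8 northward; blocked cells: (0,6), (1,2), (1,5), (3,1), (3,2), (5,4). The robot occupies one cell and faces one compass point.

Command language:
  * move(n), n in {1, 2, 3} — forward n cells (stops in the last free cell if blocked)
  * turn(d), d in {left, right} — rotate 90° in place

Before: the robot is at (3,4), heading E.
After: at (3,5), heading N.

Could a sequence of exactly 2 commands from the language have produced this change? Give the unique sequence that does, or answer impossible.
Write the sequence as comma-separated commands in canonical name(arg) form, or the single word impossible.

turn(left), move(1)

key: running move(1) before turn(left) would end elsewhere — order is forced
initial: at (3,4), heading E
1. turn(left) → at (3,4), heading N
2. move(1) → at (3,5), heading N
no other 2-command option fits: unique.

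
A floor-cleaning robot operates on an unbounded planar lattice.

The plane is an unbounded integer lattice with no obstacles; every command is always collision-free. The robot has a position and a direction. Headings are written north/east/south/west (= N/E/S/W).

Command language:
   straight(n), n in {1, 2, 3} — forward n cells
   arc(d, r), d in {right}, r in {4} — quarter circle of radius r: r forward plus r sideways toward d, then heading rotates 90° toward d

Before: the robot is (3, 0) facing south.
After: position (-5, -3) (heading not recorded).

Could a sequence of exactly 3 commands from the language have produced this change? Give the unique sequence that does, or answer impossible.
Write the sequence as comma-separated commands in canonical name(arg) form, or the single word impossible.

straight(3), arc(right, 4), arc(right, 4)

key: order matters: swapping straight(3) and arc(right, 4) lands elsewhere
t0: (3, 0) facing south
step 1 (straight(3)): (3, -3) facing south
step 2 (arc(right, 4)): (-1, -7) facing west
step 3 (arc(right, 4)): (-5, -3) facing north
no other 3-command option fits: unique.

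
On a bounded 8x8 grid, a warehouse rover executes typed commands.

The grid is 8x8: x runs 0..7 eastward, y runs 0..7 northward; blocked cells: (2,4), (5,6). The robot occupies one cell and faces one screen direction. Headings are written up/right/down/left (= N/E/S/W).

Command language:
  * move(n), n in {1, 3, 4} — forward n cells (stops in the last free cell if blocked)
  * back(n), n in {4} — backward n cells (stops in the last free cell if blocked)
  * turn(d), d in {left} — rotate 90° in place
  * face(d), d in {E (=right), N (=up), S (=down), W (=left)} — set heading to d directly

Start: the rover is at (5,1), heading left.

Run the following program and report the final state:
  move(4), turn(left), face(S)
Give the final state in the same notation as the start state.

from: at (5,1), heading left
t=1 move(4) ⇒ at (1,1), heading left
t=2 turn(left) ⇒ at (1,1), heading down
t=3 face(S) ⇒ at (1,1), heading down

at (1,1), heading down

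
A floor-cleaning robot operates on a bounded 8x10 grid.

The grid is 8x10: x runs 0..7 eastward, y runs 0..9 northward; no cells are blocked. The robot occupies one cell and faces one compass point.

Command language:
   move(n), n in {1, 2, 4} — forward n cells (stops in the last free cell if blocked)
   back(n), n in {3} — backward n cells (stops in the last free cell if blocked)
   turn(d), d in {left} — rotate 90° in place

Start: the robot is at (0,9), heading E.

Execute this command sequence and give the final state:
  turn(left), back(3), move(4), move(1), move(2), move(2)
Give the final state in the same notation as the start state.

at (0,9), heading N

t0: at (0,9), heading E
1. turn(left) → at (0,9), heading N
2. back(3) → at (0,6), heading N
3. move(4) → at (0,9), heading N
4. move(1) → at (0,9), heading N
5. move(2) → at (0,9), heading N
6. move(2) → at (0,9), heading N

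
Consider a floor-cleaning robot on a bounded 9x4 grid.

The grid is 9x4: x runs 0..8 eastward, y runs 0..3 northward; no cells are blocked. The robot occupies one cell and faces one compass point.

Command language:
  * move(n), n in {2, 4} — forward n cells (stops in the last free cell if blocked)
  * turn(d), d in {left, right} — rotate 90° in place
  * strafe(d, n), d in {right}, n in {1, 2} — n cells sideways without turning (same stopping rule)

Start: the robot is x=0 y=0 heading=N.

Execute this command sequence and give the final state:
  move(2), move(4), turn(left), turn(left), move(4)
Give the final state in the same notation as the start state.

t0: x=0 y=0 heading=N
1. move(2) → x=0 y=2 heading=N
2. move(4) → x=0 y=3 heading=N
3. turn(left) → x=0 y=3 heading=W
4. turn(left) → x=0 y=3 heading=S
5. move(4) → x=0 y=0 heading=S

x=0 y=0 heading=S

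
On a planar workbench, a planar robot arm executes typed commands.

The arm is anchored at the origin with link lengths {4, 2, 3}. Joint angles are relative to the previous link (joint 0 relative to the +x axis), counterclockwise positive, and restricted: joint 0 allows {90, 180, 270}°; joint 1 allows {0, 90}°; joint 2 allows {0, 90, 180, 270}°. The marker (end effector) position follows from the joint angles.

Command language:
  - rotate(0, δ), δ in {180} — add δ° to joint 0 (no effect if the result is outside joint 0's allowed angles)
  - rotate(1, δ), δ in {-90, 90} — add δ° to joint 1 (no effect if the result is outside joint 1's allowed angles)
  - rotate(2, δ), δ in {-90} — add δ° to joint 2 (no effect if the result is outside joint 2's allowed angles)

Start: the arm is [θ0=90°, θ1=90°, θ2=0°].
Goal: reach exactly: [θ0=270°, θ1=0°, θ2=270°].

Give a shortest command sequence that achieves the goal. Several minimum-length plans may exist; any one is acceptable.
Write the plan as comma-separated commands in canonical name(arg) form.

initial: [θ0=90°, θ1=90°, θ2=0°]
[1] after rotate(2, -90): [θ0=90°, θ1=90°, θ2=270°]
[2] after rotate(0, 180): [θ0=270°, θ1=90°, θ2=270°]
[3] after rotate(1, -90): [θ0=270°, θ1=0°, θ2=270°]
nothing shorter than 3 reaches the goal.

rotate(2, -90), rotate(0, 180), rotate(1, -90)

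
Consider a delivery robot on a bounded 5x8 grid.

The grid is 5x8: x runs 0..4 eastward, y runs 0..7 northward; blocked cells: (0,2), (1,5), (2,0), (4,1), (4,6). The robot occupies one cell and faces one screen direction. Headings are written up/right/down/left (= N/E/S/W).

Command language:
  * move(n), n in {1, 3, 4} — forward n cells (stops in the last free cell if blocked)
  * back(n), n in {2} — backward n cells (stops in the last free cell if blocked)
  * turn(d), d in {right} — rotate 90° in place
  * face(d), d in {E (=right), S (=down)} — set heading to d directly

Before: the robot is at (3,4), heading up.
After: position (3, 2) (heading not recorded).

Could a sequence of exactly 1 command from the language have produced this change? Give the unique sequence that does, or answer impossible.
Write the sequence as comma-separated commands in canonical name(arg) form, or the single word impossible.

initial: at (3,4), heading up
[1] after back(2): at (3,2), heading up
all 7 alternatives checked — unique.

back(2)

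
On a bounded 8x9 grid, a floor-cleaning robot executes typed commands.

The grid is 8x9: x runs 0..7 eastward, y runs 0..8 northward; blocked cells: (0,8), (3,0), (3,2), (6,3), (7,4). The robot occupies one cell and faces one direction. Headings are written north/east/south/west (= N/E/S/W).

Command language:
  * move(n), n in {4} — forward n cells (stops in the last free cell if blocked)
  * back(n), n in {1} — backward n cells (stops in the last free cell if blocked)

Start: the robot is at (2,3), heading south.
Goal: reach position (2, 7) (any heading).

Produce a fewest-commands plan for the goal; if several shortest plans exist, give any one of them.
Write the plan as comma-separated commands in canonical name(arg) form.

back(1), back(1), back(1), back(1)

from: at (2,3), heading south
step 1 (back(1)): at (2,4), heading south
step 2 (back(1)): at (2,5), heading south
step 3 (back(1)): at (2,6), heading south
step 4 (back(1)): at (2,7), heading south
no 3-step plan works, so 4 is optimal.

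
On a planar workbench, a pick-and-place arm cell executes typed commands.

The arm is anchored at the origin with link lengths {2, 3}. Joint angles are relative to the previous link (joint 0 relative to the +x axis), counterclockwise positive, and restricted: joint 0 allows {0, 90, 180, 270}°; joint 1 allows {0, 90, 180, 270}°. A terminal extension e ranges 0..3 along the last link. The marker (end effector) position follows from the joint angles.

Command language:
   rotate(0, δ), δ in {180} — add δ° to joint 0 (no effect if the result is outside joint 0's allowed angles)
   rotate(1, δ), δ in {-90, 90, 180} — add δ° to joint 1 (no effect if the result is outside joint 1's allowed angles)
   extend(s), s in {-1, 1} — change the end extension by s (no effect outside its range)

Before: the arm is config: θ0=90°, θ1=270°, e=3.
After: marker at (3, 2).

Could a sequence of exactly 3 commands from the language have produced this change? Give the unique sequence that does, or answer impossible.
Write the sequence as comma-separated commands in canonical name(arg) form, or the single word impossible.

initial: config: θ0=90°, θ1=270°, e=3
t=1 extend(-1) ⇒ config: θ0=90°, θ1=270°, e=2
t=2 extend(-1) ⇒ config: θ0=90°, θ1=270°, e=1
t=3 extend(-1) ⇒ config: θ0=90°, θ1=270°, e=0
all 216 alternatives checked — unique.

extend(-1), extend(-1), extend(-1)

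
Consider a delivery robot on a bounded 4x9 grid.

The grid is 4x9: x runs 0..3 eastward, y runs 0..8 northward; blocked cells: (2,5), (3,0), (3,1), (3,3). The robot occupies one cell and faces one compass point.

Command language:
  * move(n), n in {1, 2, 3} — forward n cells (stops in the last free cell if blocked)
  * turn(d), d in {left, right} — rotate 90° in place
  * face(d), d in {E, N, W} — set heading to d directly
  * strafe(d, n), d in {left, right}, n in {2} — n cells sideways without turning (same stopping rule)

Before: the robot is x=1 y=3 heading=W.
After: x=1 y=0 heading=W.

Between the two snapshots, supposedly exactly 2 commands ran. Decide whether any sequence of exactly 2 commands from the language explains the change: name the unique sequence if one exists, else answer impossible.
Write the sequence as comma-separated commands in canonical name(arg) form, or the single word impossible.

key: the second strafe(left, 2) runs into the grid edge before its full distance
initial: x=1 y=3 heading=W
1. strafe(left, 2) → x=1 y=1 heading=W
2. strafe(left, 2) → x=1 y=0 heading=W
all 100 alternatives checked — unique.

strafe(left, 2), strafe(left, 2)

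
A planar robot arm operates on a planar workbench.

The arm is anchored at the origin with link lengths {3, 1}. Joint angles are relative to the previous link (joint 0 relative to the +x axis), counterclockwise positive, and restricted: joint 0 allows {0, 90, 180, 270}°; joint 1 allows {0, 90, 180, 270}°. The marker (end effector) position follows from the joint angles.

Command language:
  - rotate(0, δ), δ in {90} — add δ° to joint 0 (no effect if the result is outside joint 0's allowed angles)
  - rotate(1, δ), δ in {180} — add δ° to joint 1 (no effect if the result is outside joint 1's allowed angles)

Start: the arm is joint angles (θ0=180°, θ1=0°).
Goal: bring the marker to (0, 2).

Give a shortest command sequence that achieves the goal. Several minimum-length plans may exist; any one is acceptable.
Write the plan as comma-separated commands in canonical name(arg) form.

from: joint angles (θ0=180°, θ1=0°)
1. rotate(0, 90) → joint angles (θ0=270°, θ1=0°)
2. rotate(0, 90) → joint angles (θ0=0°, θ1=0°)
3. rotate(0, 90) → joint angles (θ0=90°, θ1=0°)
4. rotate(1, 180) → joint angles (θ0=90°, θ1=180°)
shorter routes all fall short; 4 is best.

rotate(0, 90), rotate(0, 90), rotate(0, 90), rotate(1, 180)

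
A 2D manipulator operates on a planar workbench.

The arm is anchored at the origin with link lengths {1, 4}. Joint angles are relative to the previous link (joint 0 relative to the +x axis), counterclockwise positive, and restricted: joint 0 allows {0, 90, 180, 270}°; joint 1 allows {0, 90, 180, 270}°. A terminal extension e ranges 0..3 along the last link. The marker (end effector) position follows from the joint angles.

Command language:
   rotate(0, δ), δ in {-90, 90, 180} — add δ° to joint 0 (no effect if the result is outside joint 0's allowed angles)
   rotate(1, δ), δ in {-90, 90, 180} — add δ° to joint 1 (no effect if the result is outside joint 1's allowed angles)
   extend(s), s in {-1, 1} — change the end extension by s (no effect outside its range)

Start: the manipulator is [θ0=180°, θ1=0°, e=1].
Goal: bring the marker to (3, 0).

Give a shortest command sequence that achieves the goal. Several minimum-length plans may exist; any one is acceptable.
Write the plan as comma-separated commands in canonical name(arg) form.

t0: [θ0=180°, θ1=0°, e=1]
step 1 (extend(-1)): [θ0=180°, θ1=0°, e=0]
step 2 (rotate(1, 180)): [θ0=180°, θ1=180°, e=0]
nothing shorter than 2 reaches the goal.

extend(-1), rotate(1, 180)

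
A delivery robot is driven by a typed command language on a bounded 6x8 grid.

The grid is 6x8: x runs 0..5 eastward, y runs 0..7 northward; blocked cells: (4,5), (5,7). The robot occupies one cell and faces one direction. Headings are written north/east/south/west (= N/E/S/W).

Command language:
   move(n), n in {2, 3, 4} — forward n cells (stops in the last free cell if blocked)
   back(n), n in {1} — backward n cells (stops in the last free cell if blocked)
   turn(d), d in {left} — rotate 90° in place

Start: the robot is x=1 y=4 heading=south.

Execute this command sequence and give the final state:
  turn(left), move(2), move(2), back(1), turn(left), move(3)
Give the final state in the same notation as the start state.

t0: x=1 y=4 heading=south
[1] after turn(left): x=1 y=4 heading=east
[2] after move(2): x=3 y=4 heading=east
[3] after move(2): x=5 y=4 heading=east
[4] after back(1): x=4 y=4 heading=east
[5] after turn(left): x=4 y=4 heading=north
[6] after move(3): x=4 y=4 heading=north

x=4 y=4 heading=north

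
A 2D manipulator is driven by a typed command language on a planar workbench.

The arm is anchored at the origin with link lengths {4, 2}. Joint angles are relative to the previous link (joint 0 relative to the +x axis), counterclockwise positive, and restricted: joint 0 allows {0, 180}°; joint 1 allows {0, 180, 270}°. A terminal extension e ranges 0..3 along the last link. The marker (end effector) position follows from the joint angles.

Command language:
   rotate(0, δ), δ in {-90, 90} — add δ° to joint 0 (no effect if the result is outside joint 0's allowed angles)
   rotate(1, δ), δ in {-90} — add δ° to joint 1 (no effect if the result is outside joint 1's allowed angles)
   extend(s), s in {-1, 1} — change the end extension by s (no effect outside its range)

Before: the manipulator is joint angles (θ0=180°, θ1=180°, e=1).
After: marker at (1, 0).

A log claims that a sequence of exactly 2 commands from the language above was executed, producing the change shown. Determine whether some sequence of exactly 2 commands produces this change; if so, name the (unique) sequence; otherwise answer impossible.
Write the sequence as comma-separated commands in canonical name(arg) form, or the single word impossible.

extend(1), extend(1)

begin: joint angles (θ0=180°, θ1=180°, e=1)
[1] after extend(1): joint angles (θ0=180°, θ1=180°, e=2)
[2] after extend(1): joint angles (θ0=180°, θ1=180°, e=3)
all 25 alternatives checked — unique.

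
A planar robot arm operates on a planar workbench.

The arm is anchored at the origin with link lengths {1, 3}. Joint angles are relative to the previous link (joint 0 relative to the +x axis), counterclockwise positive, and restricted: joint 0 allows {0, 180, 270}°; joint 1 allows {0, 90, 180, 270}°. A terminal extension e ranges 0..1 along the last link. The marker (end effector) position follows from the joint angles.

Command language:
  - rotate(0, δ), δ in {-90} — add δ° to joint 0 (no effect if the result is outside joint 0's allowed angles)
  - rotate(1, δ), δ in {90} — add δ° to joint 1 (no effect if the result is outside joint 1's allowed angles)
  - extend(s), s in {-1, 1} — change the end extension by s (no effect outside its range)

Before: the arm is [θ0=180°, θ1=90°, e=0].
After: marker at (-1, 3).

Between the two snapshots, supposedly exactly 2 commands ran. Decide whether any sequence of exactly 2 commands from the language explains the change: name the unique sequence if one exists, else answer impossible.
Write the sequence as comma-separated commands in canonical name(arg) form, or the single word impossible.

start: [θ0=180°, θ1=90°, e=0]
1. rotate(1, 90) → [θ0=180°, θ1=180°, e=0]
2. rotate(1, 90) → [θ0=180°, θ1=270°, e=0]
uniquely the one of 16 2-step routes that fits.

rotate(1, 90), rotate(1, 90)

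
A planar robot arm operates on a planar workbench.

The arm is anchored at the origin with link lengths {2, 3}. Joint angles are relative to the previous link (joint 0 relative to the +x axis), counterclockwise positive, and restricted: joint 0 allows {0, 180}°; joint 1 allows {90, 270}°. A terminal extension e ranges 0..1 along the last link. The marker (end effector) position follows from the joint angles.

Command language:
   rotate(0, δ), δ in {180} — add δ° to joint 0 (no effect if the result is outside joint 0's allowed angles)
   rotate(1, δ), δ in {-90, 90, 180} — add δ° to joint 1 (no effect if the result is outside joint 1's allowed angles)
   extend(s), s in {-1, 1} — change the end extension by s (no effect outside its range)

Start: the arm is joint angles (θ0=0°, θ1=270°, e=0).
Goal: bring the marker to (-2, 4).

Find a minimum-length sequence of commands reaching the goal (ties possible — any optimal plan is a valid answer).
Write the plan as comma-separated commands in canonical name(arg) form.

rotate(0, 180), extend(1)

t0: joint angles (θ0=0°, θ1=270°, e=0)
[1] after rotate(0, 180): joint angles (θ0=180°, θ1=270°, e=0)
[2] after extend(1): joint angles (θ0=180°, θ1=270°, e=1)
shorter routes all fall short; 2 is best.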